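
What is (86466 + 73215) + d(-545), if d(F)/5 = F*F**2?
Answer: -809233444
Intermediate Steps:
d(F) = 5*F**3 (d(F) = 5*(F*F**2) = 5*F**3)
(86466 + 73215) + d(-545) = (86466 + 73215) + 5*(-545)**3 = 159681 + 5*(-161878625) = 159681 - 809393125 = -809233444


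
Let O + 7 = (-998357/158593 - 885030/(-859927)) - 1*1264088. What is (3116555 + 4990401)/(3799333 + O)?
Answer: 1105613710128357716/345750990777653069 ≈ 3.1977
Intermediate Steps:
O = -172395975129538694/136378402711 (O = -7 + ((-998357/158593 - 885030/(-859927)) - 1*1264088) = -7 + ((-998357*1/158593 - 885030*(-1/859927)) - 1264088) = -7 + ((-998357/158593 + 885030/859927) - 1264088) = -7 + (-718154577149/136378402711 - 1264088) = -7 - 172395020480719717/136378402711 = -172395975129538694/136378402711 ≈ -1.2641e+6)
(3116555 + 4990401)/(3799333 + O) = (3116555 + 4990401)/(3799333 - 172395975129538694/136378402711) = 8106956/(345750990777653069/136378402711) = 8106956*(136378402711/345750990777653069) = 1105613710128357716/345750990777653069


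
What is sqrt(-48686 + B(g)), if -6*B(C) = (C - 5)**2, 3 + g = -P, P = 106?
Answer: 2*I*sqrt(12713) ≈ 225.5*I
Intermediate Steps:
g = -109 (g = -3 - 1*106 = -3 - 106 = -109)
B(C) = -(-5 + C)**2/6 (B(C) = -(C - 5)**2/6 = -(-5 + C)**2/6)
sqrt(-48686 + B(g)) = sqrt(-48686 - (-5 - 109)**2/6) = sqrt(-48686 - 1/6*(-114)**2) = sqrt(-48686 - 1/6*12996) = sqrt(-48686 - 2166) = sqrt(-50852) = 2*I*sqrt(12713)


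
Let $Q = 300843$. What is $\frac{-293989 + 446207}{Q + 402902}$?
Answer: $\frac{152218}{703745} \approx 0.2163$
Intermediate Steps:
$\frac{-293989 + 446207}{Q + 402902} = \frac{-293989 + 446207}{300843 + 402902} = \frac{152218}{703745}$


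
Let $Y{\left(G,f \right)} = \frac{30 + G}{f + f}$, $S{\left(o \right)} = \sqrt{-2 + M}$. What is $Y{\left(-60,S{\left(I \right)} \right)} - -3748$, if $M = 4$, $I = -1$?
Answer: $3748 - \frac{15 \sqrt{2}}{2} \approx 3737.4$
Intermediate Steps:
$S{\left(o \right)} = \sqrt{2}$ ($S{\left(o \right)} = \sqrt{-2 + 4} = \sqrt{2}$)
$Y{\left(G,f \right)} = \frac{30 + G}{2 f}$
$Y{\left(-60,S{\left(I \right)} \right)} - -3748 = \frac{30 - 60}{2 \sqrt{2}} - -3748 = \frac{1}{2} \frac{\sqrt{2}}{2} \left(-30\right) + 3748 = - \frac{15 \sqrt{2}}{2} + 3748 = 3748 - \frac{15 \sqrt{2}}{2}$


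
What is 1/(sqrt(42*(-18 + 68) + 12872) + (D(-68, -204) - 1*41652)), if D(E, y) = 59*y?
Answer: -13422/720596593 - sqrt(3743)/1441193186 ≈ -1.8669e-5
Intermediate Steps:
1/(sqrt(42*(-18 + 68) + 12872) + (D(-68, -204) - 1*41652)) = 1/(sqrt(42*(-18 + 68) + 12872) + (59*(-204) - 1*41652)) = 1/(sqrt(42*50 + 12872) + (-12036 - 41652)) = 1/(sqrt(2100 + 12872) - 53688) = 1/(sqrt(14972) - 53688) = 1/(2*sqrt(3743) - 53688) = 1/(-53688 + 2*sqrt(3743))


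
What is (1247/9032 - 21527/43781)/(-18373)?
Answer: 139836957/7265235243016 ≈ 1.9247e-5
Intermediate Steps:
(1247/9032 - 21527/43781)/(-18373) = (1247*(1/9032) - 21527*1/43781)*(-1/18373) = (1247/9032 - 21527/43781)*(-1/18373) = -139836957/395429992*(-1/18373) = 139836957/7265235243016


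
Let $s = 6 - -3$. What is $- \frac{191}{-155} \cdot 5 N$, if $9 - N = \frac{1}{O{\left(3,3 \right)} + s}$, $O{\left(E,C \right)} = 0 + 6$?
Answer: $\frac{25594}{465} \approx 55.041$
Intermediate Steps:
$O{\left(E,C \right)} = 6$
$s = 9$ ($s = 6 + 3 = 9$)
$N = \frac{134}{15}$ ($N = 9 - \frac{1}{6 + 9} = 9 - \frac{1}{15} = \frac{134}{15} \approx 8.9333$)
$- \frac{191}{-155} \cdot 5 N = - \frac{191}{-155} \cdot 5 \cdot \frac{134}{15} = \left(-191\right) \left(- \frac{1}{155}\right) \frac{134}{3} = \frac{191}{155} \cdot \frac{134}{3} = \frac{25594}{465}$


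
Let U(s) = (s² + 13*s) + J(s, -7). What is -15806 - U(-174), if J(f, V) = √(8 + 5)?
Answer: -43820 - √13 ≈ -43824.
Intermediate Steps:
J(f, V) = √13
U(s) = √13 + s² + 13*s (U(s) = (s² + 13*s) + √13 = √13 + s² + 13*s)
-15806 - U(-174) = -15806 - (√13 + (-174)² + 13*(-174)) = -15806 - (√13 + 30276 - 2262) = -15806 - (28014 + √13) = -15806 + (-28014 - √13) = -43820 - √13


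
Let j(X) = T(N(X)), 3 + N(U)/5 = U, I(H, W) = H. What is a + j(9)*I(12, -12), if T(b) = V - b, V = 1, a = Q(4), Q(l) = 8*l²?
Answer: -220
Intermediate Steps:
a = 128 (a = 8*4² = 8*16 = 128)
N(U) = -15 + 5*U
T(b) = 1 - b
j(X) = 16 - 5*X (j(X) = 1 - (-15 + 5*X) = 1 + (15 - 5*X) = 16 - 5*X)
a + j(9)*I(12, -12) = 128 + (16 - 5*9)*12 = 128 + (16 - 45)*12 = 128 - 29*12 = 128 - 348 = -220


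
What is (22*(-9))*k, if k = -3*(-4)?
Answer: -2376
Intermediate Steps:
k = 12
(22*(-9))*k = (22*(-9))*12 = -198*12 = -2376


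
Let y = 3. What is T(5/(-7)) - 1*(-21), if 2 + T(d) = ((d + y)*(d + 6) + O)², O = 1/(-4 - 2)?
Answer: 13913293/86436 ≈ 160.97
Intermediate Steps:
O = -⅙ (O = 1/(-6) = -⅙ ≈ -0.16667)
T(d) = -2 + (-⅙ + (3 + d)*(6 + d))² (T(d) = -2 + ((d + 3)*(d + 6) - ⅙)² = -2 + ((3 + d)*(6 + d) - ⅙)² = -2 + (-⅙ + (3 + d)*(6 + d))²)
T(5/(-7)) - 1*(-21) = (-2 + (107 + 6*(5/(-7))² + 54*(5/(-7)))²/36) - 1*(-21) = (-2 + (107 + 6*(5*(-⅐))² + 54*(5*(-⅐)))²/36) + 21 = (-2 + (107 + 6*(-5/7)² + 54*(-5/7))²/36) + 21 = (-2 + (107 + 6*(25/49) - 270/7)²/36) + 21 = (-2 + (107 + 150/49 - 270/7)²/36) + 21 = (-2 + (3503/49)²/36) + 21 = (-2 + (1/36)*(12271009/2401)) + 21 = (-2 + 12271009/86436) + 21 = 12098137/86436 + 21 = 13913293/86436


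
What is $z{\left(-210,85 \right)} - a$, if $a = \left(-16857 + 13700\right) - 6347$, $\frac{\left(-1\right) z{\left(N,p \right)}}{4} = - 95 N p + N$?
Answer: $-6772656$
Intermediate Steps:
$z{\left(N,p \right)} = - 4 N + 380 N p$ ($z{\left(N,p \right)} = - 4 \left(- 95 N p + N\right) = - 4 \left(N - 95 N p\right) = - 4 N + 380 N p$)
$a = -9504$ ($a = -3157 - 6347 = -9504$)
$z{\left(-210,85 \right)} - a = 4 \left(-210\right) \left(-1 + 95 \cdot 85\right) - -9504 = 4 \left(-210\right) \left(-1 + 8075\right) + 9504 = 4 \left(-210\right) 8074 + 9504 = -6782160 + 9504 = -6772656$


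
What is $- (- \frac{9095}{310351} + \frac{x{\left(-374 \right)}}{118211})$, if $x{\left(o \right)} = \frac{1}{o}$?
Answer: $\frac{402098573181}{13720901370814} \approx 0.029306$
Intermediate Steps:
$- (- \frac{9095}{310351} + \frac{x{\left(-374 \right)}}{118211}) = - (- \frac{9095}{310351} + \frac{1}{\left(-374\right) 118211}) = - (\left(-9095\right) \frac{1}{310351} - \frac{1}{44210914}) = - (- \frac{9095}{310351} - \frac{1}{44210914}) = \left(-1\right) \left(- \frac{402098573181}{13720901370814}\right) = \frac{402098573181}{13720901370814}$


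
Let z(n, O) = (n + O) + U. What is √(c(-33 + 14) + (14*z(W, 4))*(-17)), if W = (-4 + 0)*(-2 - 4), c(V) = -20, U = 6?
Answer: 52*I*√3 ≈ 90.067*I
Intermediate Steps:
W = 24 (W = -4*(-6) = 24)
z(n, O) = 6 + O + n (z(n, O) = (n + O) + 6 = (O + n) + 6 = 6 + O + n)
√(c(-33 + 14) + (14*z(W, 4))*(-17)) = √(-20 + (14*(6 + 4 + 24))*(-17)) = √(-20 + (14*34)*(-17)) = √(-20 + 476*(-17)) = √(-20 - 8092) = √(-8112) = 52*I*√3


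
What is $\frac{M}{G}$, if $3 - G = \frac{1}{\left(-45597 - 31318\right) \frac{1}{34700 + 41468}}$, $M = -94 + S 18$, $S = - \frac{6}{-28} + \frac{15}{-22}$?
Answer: $- \frac{606551690}{23632301} \approx -25.666$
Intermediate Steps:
$S = - \frac{36}{77}$ ($S = \left(-6\right) \left(- \frac{1}{28}\right) + 15 \left(- \frac{1}{22}\right) = \frac{3}{14} - \frac{15}{22} = - \frac{36}{77} \approx -0.46753$)
$M = - \frac{7886}{77}$ ($M = -94 - \frac{648}{77} = - \frac{7886}{77} \approx -102.42$)
$G = \frac{306913}{76915}$ ($G = 3 - \frac{1}{\left(-45597 - 31318\right) \frac{1}{34700 + 41468}} = 3 - \frac{1}{\left(-76915\right) \frac{1}{76168}} = 3 - \frac{1}{- \frac{76915}{76168}} = 3 - - \frac{76168}{76915} = 3 + \frac{76168}{76915} = \frac{306913}{76915} \approx 3.9903$)
$\frac{M}{G} = - \frac{7886}{77 \cdot \frac{306913}{76915}} = \left(- \frac{7886}{77}\right) \frac{76915}{306913} = - \frac{606551690}{23632301}$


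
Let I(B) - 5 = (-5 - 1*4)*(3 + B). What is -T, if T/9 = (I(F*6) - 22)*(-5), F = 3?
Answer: -9270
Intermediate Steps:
I(B) = -22 - 9*B (I(B) = 5 + (-5 - 1*4)*(3 + B) = 5 + (-5 - 4)*(3 + B) = 5 - 9*(3 + B) = 5 + (-27 - 9*B) = -22 - 9*B)
T = 9270 (T = 9*(((-22 - 27*6) - 22)*(-5)) = 9*(((-22 - 9*18) - 22)*(-5)) = 9*(((-22 - 162) - 22)*(-5)) = 9*((-184 - 22)*(-5)) = 9*(-206*(-5)) = 9*1030 = 9270)
-T = -1*9270 = -9270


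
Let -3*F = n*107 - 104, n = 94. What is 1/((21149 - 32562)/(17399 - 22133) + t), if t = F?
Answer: -4734/15695999 ≈ -0.00030161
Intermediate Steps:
F = -3318 (F = -(94*107 - 104)/3 = -(10058 - 104)/3 = -⅓*9954 = -3318)
t = -3318
1/((21149 - 32562)/(17399 - 22133) + t) = 1/((21149 - 32562)/(17399 - 22133) - 3318) = 1/(-11413/(-4734) - 3318) = 1/(-11413*(-1/4734) - 3318) = 1/(11413/4734 - 3318) = 1/(-15695999/4734) = -4734/15695999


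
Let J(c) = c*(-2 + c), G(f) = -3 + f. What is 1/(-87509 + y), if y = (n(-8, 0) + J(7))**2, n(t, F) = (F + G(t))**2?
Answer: -1/63173 ≈ -1.5830e-5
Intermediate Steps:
n(t, F) = (-3 + F + t)**2 (n(t, F) = (F + (-3 + t))**2 = (-3 + F + t)**2)
y = 24336 (y = ((-3 + 0 - 8)**2 + 7*(-2 + 7))**2 = ((-11)**2 + 7*5)**2 = (121 + 35)**2 = 156**2 = 24336)
1/(-87509 + y) = 1/(-87509 + 24336) = 1/(-63173) = -1/63173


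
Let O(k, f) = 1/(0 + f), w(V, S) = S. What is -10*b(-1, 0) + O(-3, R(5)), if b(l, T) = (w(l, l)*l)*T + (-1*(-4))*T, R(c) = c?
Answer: ⅕ ≈ 0.20000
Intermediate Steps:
b(l, T) = 4*T + T*l² (b(l, T) = (l*l)*T + (-1*(-4))*T = l²*T + 4*T = T*l² + 4*T = 4*T + T*l²)
O(k, f) = 1/f
-10*b(-1, 0) + O(-3, R(5)) = -0*(4 + (-1)²) + 1/5 = -0*(4 + 1) + ⅕ = -0*5 + ⅕ = -10*0 + ⅕ = 0 + ⅕ = ⅕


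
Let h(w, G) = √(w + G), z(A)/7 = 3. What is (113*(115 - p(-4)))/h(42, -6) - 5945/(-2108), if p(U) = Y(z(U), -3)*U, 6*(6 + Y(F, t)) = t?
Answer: 10617913/6324 ≈ 1679.0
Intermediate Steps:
z(A) = 21 (z(A) = 7*3 = 21)
h(w, G) = √(G + w)
Y(F, t) = -6 + t/6
p(U) = -13*U/2 (p(U) = (-6 + (⅙)*(-3))*U = (-6 - ½)*U = -13*U/2)
(113*(115 - p(-4)))/h(42, -6) - 5945/(-2108) = (113*(115 - (-13)*(-4)/2))/(√(-6 + 42)) - 5945/(-2108) = (113*(115 - 1*26))/(√36) - 5945*(-1/2108) = (113*(115 - 26))/6 + 5945/2108 = (113*89)*(⅙) + 5945/2108 = 10057*(⅙) + 5945/2108 = 10057/6 + 5945/2108 = 10617913/6324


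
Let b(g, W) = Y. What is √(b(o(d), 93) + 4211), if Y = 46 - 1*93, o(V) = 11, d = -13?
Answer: 2*√1041 ≈ 64.529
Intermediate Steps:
Y = -47 (Y = 46 - 93 = -47)
b(g, W) = -47
√(b(o(d), 93) + 4211) = √(-47 + 4211) = √4164 = 2*√1041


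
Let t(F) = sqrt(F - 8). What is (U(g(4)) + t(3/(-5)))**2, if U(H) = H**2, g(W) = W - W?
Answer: -43/5 ≈ -8.6000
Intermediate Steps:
g(W) = 0
t(F) = sqrt(-8 + F)
(U(g(4)) + t(3/(-5)))**2 = (0**2 + sqrt(-8 + 3/(-5)))**2 = (0 + sqrt(-8 + 3*(-1/5)))**2 = (0 + sqrt(-8 - 3/5))**2 = (0 + sqrt(-43/5))**2 = (0 + I*sqrt(215)/5)**2 = (I*sqrt(215)/5)**2 = -43/5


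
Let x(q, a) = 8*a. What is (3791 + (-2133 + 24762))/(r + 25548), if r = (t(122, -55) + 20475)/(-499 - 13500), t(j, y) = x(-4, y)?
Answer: 369853580/357626417 ≈ 1.0342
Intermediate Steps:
t(j, y) = 8*y
r = -20035/13999 (r = (8*(-55) + 20475)/(-499 - 13500) = (-440 + 20475)/(-13999) = 20035*(-1/13999) = -20035/13999 ≈ -1.4312)
(3791 + (-2133 + 24762))/(r + 25548) = (3791 + (-2133 + 24762))/(-20035/13999 + 25548) = (3791 + 22629)/(357626417/13999) = 26420*(13999/357626417) = 369853580/357626417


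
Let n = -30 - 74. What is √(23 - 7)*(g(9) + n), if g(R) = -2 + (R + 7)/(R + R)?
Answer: -3784/9 ≈ -420.44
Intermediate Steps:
n = -104
g(R) = -2 + (7 + R)/(2*R) (g(R) = -2 + (7 + R)/((2*R)) = -2 + (7 + R)*(1/(2*R)) = -2 + (7 + R)/(2*R))
√(23 - 7)*(g(9) + n) = √(23 - 7)*((½)*(7 - 3*9)/9 - 104) = √16*((½)*(⅑)*(7 - 27) - 104) = 4*((½)*(⅑)*(-20) - 104) = 4*(-10/9 - 104) = 4*(-946/9) = -3784/9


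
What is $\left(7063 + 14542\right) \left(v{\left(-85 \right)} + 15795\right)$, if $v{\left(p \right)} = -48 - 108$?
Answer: $337880595$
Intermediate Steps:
$v{\left(p \right)} = -156$
$\left(7063 + 14542\right) \left(v{\left(-85 \right)} + 15795\right) = \left(7063 + 14542\right) \left(-156 + 15795\right) = 21605 \cdot 15639 = 337880595$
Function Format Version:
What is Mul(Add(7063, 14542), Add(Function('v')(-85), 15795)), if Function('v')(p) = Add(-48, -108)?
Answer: 337880595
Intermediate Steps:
Function('v')(p) = -156
Mul(Add(7063, 14542), Add(Function('v')(-85), 15795)) = Mul(Add(7063, 14542), Add(-156, 15795)) = Mul(21605, 15639) = 337880595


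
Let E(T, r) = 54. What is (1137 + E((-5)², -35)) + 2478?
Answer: 3669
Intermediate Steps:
(1137 + E((-5)², -35)) + 2478 = (1137 + 54) + 2478 = 1191 + 2478 = 3669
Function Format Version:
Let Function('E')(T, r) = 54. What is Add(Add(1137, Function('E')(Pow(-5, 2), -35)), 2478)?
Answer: 3669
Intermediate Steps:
Add(Add(1137, Function('E')(Pow(-5, 2), -35)), 2478) = Add(Add(1137, 54), 2478) = Add(1191, 2478) = 3669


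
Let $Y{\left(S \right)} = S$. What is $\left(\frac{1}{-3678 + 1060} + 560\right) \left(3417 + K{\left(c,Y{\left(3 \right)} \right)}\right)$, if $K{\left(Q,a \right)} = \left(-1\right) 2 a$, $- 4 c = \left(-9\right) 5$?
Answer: $\frac{5000795469}{2618} \approx 1.9102 \cdot 10^{6}$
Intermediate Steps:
$c = \frac{45}{4}$ ($c = - \frac{\left(-9\right) 5}{4} = \left(- \frac{1}{4}\right) \left(-45\right) = \frac{45}{4} \approx 11.25$)
$K{\left(Q,a \right)} = - 2 a$
$\left(\frac{1}{-3678 + 1060} + 560\right) \left(3417 + K{\left(c,Y{\left(3 \right)} \right)}\right) = \left(\frac{1}{-3678 + 1060} + 560\right) \left(3417 - 6\right) = \left(\frac{1}{-2618} + 560\right) \left(3417 - 6\right) = \left(- \frac{1}{2618} + 560\right) 3411 = \frac{1466079}{2618} \cdot 3411 = \frac{5000795469}{2618}$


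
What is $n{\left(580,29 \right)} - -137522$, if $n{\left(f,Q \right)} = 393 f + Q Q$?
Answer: $366303$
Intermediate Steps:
$n{\left(f,Q \right)} = Q^{2} + 393 f$ ($n{\left(f,Q \right)} = 393 f + Q^{2} = Q^{2} + 393 f$)
$n{\left(580,29 \right)} - -137522 = \left(29^{2} + 393 \cdot 580\right) - -137522 = \left(841 + 227940\right) + 137522 = 228781 + 137522 = 366303$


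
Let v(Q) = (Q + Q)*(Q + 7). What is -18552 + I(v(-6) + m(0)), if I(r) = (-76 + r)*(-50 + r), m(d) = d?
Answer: -13096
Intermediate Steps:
v(Q) = 2*Q*(7 + Q) (v(Q) = (2*Q)*(7 + Q) = 2*Q*(7 + Q))
-18552 + I(v(-6) + m(0)) = -18552 + (3800 + (2*(-6)*(7 - 6) + 0)**2 - 126*(2*(-6)*(7 - 6) + 0)) = -18552 + (3800 + (2*(-6)*1 + 0)**2 - 126*(2*(-6)*1 + 0)) = -18552 + (3800 + (-12 + 0)**2 - 126*(-12 + 0)) = -18552 + (3800 + (-12)**2 - 126*(-12)) = -18552 + (3800 + 144 + 1512) = -18552 + 5456 = -13096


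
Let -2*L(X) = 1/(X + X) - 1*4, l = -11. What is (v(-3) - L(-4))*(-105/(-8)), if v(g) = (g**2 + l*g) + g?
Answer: 62055/128 ≈ 484.80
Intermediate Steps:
L(X) = 2 - 1/(4*X) (L(X) = -(1/(X + X) - 1*4)/2 = -(1/(2*X) - 4)/2 = -(-4 + 1/(2*X))/2 = 2 - 1/(4*X))
v(g) = g**2 - 10*g (v(g) = (g**2 - 11*g) + g = g**2 - 10*g)
(v(-3) - L(-4))*(-105/(-8)) = (-3*(-10 - 3) - (2 - 1/4/(-4)))*(-105/(-8)) = (-3*(-13) - (2 - 1/4*(-1/4)))*(-105*(-1/8)) = (39 - (2 + 1/16))*(105/8) = (39 - 1*33/16)*(105/8) = (39 - 33/16)*(105/8) = (591/16)*(105/8) = 62055/128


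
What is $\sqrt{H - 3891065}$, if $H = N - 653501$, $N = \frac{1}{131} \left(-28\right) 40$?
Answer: $\frac{i \sqrt{77989443846}}{131} \approx 2131.8 i$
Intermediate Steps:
$N = - \frac{1120}{131}$ ($N = \frac{1}{131} \left(-28\right) 40 = \left(- \frac{28}{131}\right) 40 = - \frac{1120}{131} \approx -8.5496$)
$H = - \frac{85609751}{131}$ ($H = - \frac{1120}{131} - 653501 = - \frac{85609751}{131} \approx -6.5351 \cdot 10^{5}$)
$\sqrt{H - 3891065} = \sqrt{- \frac{85609751}{131} - 3891065} = \sqrt{- \frac{595339266}{131}} = \frac{i \sqrt{77989443846}}{131}$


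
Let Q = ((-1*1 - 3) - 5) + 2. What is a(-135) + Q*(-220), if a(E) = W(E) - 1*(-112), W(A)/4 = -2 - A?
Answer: 2184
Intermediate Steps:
W(A) = -8 - 4*A (W(A) = 4*(-2 - A) = -8 - 4*A)
a(E) = 104 - 4*E (a(E) = (-8 - 4*E) - 1*(-112) = (-8 - 4*E) + 112 = 104 - 4*E)
Q = -7 (Q = ((-1 - 3) - 5) + 2 = (-4 - 5) + 2 = -9 + 2 = -7)
a(-135) + Q*(-220) = (104 - 4*(-135)) - 7*(-220) = (104 + 540) + 1540 = 644 + 1540 = 2184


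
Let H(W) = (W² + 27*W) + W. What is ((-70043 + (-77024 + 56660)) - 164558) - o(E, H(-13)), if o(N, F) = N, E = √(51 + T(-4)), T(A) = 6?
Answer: -254965 - √57 ≈ -2.5497e+5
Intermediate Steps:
H(W) = W² + 28*W
E = √57 (E = √(51 + 6) = √57 ≈ 7.5498)
((-70043 + (-77024 + 56660)) - 164558) - o(E, H(-13)) = ((-70043 + (-77024 + 56660)) - 164558) - √57 = ((-70043 - 20364) - 164558) - √57 = (-90407 - 164558) - √57 = -254965 - √57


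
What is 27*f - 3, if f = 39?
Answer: 1050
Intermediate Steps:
27*f - 3 = 27*39 - 3 = 1053 - 3 = 1050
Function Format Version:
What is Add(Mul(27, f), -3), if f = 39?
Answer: 1050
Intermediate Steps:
Add(Mul(27, f), -3) = Add(Mul(27, 39), -3) = Add(1053, -3) = 1050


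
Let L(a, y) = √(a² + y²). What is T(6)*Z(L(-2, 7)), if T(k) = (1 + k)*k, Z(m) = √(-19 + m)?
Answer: 42*√(-19 + √53) ≈ 143.78*I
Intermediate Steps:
T(k) = k*(1 + k)
T(6)*Z(L(-2, 7)) = (6*(1 + 6))*√(-19 + √((-2)² + 7²)) = (6*7)*√(-19 + √(4 + 49)) = 42*√(-19 + √53)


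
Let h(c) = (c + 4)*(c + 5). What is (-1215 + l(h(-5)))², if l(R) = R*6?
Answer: 1476225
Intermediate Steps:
h(c) = (4 + c)*(5 + c)
l(R) = 6*R
(-1215 + l(h(-5)))² = (-1215 + 6*(20 + (-5)² + 9*(-5)))² = (-1215 + 6*(20 + 25 - 45))² = (-1215 + 6*0)² = (-1215 + 0)² = (-1215)² = 1476225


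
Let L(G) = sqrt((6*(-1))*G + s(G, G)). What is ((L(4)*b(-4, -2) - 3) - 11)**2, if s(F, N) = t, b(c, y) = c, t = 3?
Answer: -140 + 112*I*sqrt(21) ≈ -140.0 + 513.25*I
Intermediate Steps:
s(F, N) = 3
L(G) = sqrt(3 - 6*G) (L(G) = sqrt((6*(-1))*G + 3) = sqrt(-6*G + 3) = sqrt(3 - 6*G))
((L(4)*b(-4, -2) - 3) - 11)**2 = ((sqrt(3 - 6*4)*(-4) - 3) - 11)**2 = ((sqrt(3 - 24)*(-4) - 3) - 11)**2 = ((sqrt(-21)*(-4) - 3) - 11)**2 = (((I*sqrt(21))*(-4) - 3) - 11)**2 = ((-4*I*sqrt(21) - 3) - 11)**2 = ((-3 - 4*I*sqrt(21)) - 11)**2 = (-14 - 4*I*sqrt(21))**2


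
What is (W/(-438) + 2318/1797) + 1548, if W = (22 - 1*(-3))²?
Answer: 406100429/262362 ≈ 1547.9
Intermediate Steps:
W = 625 (W = (22 + 3)² = 25² = 625)
(W/(-438) + 2318/1797) + 1548 = (625/(-438) + 2318/1797) + 1548 = (625*(-1/438) + 2318*(1/1797)) + 1548 = (-625/438 + 2318/1797) + 1548 = -35947/262362 + 1548 = 406100429/262362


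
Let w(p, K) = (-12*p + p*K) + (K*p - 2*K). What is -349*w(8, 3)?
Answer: 18846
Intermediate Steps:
w(p, K) = -12*p - 2*K + 2*K*p (w(p, K) = (-12*p + K*p) + (-2*K + K*p) = -12*p - 2*K + 2*K*p)
-349*w(8, 3) = -349*(-12*8 - 2*3 + 2*3*8) = -349*(-96 - 6 + 48) = -349*(-54) = 18846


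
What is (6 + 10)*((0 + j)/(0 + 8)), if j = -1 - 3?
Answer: -8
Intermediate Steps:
j = -4
(6 + 10)*((0 + j)/(0 + 8)) = (6 + 10)*((0 - 4)/(0 + 8)) = 16*(-4/8) = 16*(-4*⅛) = 16*(-½) = -8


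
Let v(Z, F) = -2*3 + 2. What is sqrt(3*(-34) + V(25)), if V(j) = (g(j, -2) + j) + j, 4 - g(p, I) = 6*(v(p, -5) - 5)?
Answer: sqrt(6) ≈ 2.4495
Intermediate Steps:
v(Z, F) = -4 (v(Z, F) = -6 + 2 = -4)
g(p, I) = 58 (g(p, I) = 4 - 6*(-4 - 5) = 4 - 6*(-9) = 4 - 1*(-54) = 4 + 54 = 58)
V(j) = 58 + 2*j (V(j) = (58 + j) + j = 58 + 2*j)
sqrt(3*(-34) + V(25)) = sqrt(3*(-34) + (58 + 2*25)) = sqrt(-102 + (58 + 50)) = sqrt(-102 + 108) = sqrt(6)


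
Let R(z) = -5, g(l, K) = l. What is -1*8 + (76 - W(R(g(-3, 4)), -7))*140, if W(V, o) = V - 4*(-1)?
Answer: 10772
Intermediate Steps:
W(V, o) = 4 + V (W(V, o) = V + 4 = 4 + V)
-1*8 + (76 - W(R(g(-3, 4)), -7))*140 = -1*8 + (76 - (4 - 5))*140 = -8 + (76 - 1*(-1))*140 = -8 + (76 + 1)*140 = -8 + 77*140 = -8 + 10780 = 10772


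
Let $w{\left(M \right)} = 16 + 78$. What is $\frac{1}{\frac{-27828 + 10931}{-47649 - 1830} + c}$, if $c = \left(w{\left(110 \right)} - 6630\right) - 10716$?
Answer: $- \frac{49479}{853594811} \approx -5.7965 \cdot 10^{-5}$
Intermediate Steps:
$w{\left(M \right)} = 94$
$c = -17252$ ($c = \left(94 - 6630\right) - 10716 = -6536 - 10716 = -17252$)
$\frac{1}{\frac{-27828 + 10931}{-47649 - 1830} + c} = \frac{1}{\frac{-27828 + 10931}{-47649 - 1830} - 17252} = \frac{1}{- \frac{16897}{-49479} - 17252} = \frac{1}{\left(-16897\right) \left(- \frac{1}{49479}\right) - 17252} = \frac{1}{\frac{16897}{49479} - 17252} = \frac{1}{- \frac{853594811}{49479}} = - \frac{49479}{853594811}$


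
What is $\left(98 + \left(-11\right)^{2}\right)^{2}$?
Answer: $47961$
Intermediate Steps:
$\left(98 + \left(-11\right)^{2}\right)^{2} = \left(98 + 121\right)^{2} = 219^{2} = 47961$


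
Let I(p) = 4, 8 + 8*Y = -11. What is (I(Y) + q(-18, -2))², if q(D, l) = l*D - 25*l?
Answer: 8100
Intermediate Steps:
q(D, l) = -25*l + D*l (q(D, l) = D*l - 25*l = -25*l + D*l)
Y = -19/8 (Y = -1 + (⅛)*(-11) = -1 - 11/8 = -19/8 ≈ -2.3750)
(I(Y) + q(-18, -2))² = (4 - 2*(-25 - 18))² = (4 - 2*(-43))² = (4 + 86)² = 90² = 8100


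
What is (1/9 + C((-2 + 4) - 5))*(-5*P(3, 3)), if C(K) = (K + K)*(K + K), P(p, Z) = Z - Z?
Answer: 0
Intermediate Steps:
P(p, Z) = 0
C(K) = 4*K² (C(K) = (2*K)*(2*K) = 4*K²)
(1/9 + C((-2 + 4) - 5))*(-5*P(3, 3)) = (1/9 + 4*((-2 + 4) - 5)²)*(-5*0) = (⅑ + 4*(2 - 5)²)*0 = (⅑ + 4*(-3)²)*0 = (⅑ + 4*9)*0 = (⅑ + 36)*0 = (325/9)*0 = 0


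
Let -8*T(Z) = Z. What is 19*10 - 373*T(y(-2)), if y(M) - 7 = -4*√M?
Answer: 4131/8 - 373*I*√2/2 ≈ 516.38 - 263.75*I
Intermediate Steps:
y(M) = 7 - 4*√M
T(Z) = -Z/8
19*10 - 373*T(y(-2)) = 19*10 - (-373)*(7 - 4*I*√2)/8 = 190 - (-373)*(7 - 4*I*√2)/8 = 190 - 373*(-7/8 + I*√2/2) = 190 + (2611/8 - 373*I*√2/2) = 4131/8 - 373*I*√2/2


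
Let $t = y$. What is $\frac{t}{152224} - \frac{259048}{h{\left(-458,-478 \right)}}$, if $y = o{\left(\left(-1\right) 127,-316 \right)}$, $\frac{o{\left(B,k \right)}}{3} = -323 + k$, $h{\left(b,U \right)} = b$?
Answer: $\frac{277693273}{490976} \approx 565.59$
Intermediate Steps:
$o{\left(B,k \right)} = -969 + 3 k$ ($o{\left(B,k \right)} = 3 \left(-323 + k\right) = -969 + 3 k$)
$y = -1917$ ($y = -969 + 3 \left(-316\right) = -969 - 948 = -1917$)
$t = -1917$
$\frac{t}{152224} - \frac{259048}{h{\left(-458,-478 \right)}} = - \frac{1917}{152224} - \frac{259048}{-458} = \left(-1917\right) \frac{1}{152224} - - \frac{129524}{229} = - \frac{27}{2144} + \frac{129524}{229} = \frac{277693273}{490976}$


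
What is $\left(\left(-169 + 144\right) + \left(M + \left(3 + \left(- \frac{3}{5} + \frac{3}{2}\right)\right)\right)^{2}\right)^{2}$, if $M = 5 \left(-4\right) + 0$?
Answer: $\frac{548543241}{10000} \approx 54854.0$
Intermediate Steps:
$M = -20$ ($M = -20 + 0 = -20$)
$\left(\left(-169 + 144\right) + \left(M + \left(3 + \left(- \frac{3}{5} + \frac{3}{2}\right)\right)\right)^{2}\right)^{2} = \left(\left(-169 + 144\right) + \left(-20 + \left(3 + \left(- \frac{3}{5} + \frac{3}{2}\right)\right)\right)^{2}\right)^{2} = \left(-25 + \left(-20 + \left(3 + \left(\left(-3\right) \frac{1}{5} + 3 \cdot \frac{1}{2}\right)\right)\right)^{2}\right)^{2} = \left(-25 + \left(-20 + \left(3 + \left(- \frac{3}{5} + \frac{3}{2}\right)\right)\right)^{2}\right)^{2} = \left(-25 + \left(-20 + \left(3 + \frac{9}{10}\right)\right)^{2}\right)^{2} = \left(-25 + \left(-20 + \frac{39}{10}\right)^{2}\right)^{2} = \left(-25 + \left(- \frac{161}{10}\right)^{2}\right)^{2} = \left(-25 + \frac{25921}{100}\right)^{2} = \left(\frac{23421}{100}\right)^{2} = \frac{548543241}{10000}$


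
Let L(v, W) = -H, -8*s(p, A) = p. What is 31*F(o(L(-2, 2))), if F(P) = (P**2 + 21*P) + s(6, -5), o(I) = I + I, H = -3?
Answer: 19995/4 ≈ 4998.8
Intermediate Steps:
s(p, A) = -p/8
L(v, W) = 3 (L(v, W) = -1*(-3) = 3)
o(I) = 2*I
F(P) = -3/4 + P**2 + 21*P (F(P) = (P**2 + 21*P) - 1/8*6 = (P**2 + 21*P) - 3/4 = -3/4 + P**2 + 21*P)
31*F(o(L(-2, 2))) = 31*(-3/4 + (2*3)**2 + 21*(2*3)) = 31*(-3/4 + 6**2 + 21*6) = 31*(-3/4 + 36 + 126) = 31*(645/4) = 19995/4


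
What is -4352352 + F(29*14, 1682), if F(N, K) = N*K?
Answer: -3669460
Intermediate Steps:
F(N, K) = K*N
-4352352 + F(29*14, 1682) = -4352352 + 1682*(29*14) = -4352352 + 1682*406 = -4352352 + 682892 = -3669460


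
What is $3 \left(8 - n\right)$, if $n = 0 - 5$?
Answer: $39$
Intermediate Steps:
$n = -5$
$3 \left(8 - n\right) = 3 \left(8 - -5\right) = 3 \left(8 + 5\right) = 3 \cdot 13 = 39$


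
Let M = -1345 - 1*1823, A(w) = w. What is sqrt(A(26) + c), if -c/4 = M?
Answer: sqrt(12698) ≈ 112.69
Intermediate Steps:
M = -3168 (M = -1345 - 1823 = -3168)
c = 12672 (c = -4*(-3168) = 12672)
sqrt(A(26) + c) = sqrt(26 + 12672) = sqrt(12698)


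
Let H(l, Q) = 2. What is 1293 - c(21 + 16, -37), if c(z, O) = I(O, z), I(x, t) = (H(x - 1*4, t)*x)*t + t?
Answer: 3994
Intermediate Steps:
I(x, t) = t + 2*t*x (I(x, t) = (2*x)*t + t = 2*t*x + t = t + 2*t*x)
c(z, O) = z*(1 + 2*O)
1293 - c(21 + 16, -37) = 1293 - (21 + 16)*(1 + 2*(-37)) = 1293 - 37*(1 - 74) = 1293 - 37*(-73) = 1293 - 1*(-2701) = 1293 + 2701 = 3994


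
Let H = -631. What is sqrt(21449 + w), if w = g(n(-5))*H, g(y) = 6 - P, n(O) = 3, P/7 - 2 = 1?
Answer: sqrt(30914) ≈ 175.82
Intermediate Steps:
P = 21 (P = 14 + 7*1 = 14 + 7 = 21)
g(y) = -15 (g(y) = 6 - 1*21 = 6 - 21 = -15)
w = 9465 (w = -15*(-631) = 9465)
sqrt(21449 + w) = sqrt(21449 + 9465) = sqrt(30914)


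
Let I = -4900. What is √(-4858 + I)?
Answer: I*√9758 ≈ 98.783*I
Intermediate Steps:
√(-4858 + I) = √(-4858 - 4900) = √(-9758) = I*√9758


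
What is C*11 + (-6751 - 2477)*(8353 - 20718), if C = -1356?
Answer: 114089304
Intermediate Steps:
C*11 + (-6751 - 2477)*(8353 - 20718) = -1356*11 + (-6751 - 2477)*(8353 - 20718) = -14916 - 9228*(-12365) = -14916 + 114104220 = 114089304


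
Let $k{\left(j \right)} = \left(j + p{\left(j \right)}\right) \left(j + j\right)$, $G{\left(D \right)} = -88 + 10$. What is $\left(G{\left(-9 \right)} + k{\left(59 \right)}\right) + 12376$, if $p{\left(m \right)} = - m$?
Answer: $12298$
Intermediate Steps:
$G{\left(D \right)} = -78$
$k{\left(j \right)} = 0$ ($k{\left(j \right)} = \left(j - j\right) \left(j + j\right) = 0 \cdot 2 j = 0$)
$\left(G{\left(-9 \right)} + k{\left(59 \right)}\right) + 12376 = \left(-78 + 0\right) + 12376 = -78 + 12376 = 12298$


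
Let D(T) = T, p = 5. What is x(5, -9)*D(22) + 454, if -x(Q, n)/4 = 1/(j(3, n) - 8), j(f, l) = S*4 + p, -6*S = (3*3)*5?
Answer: 1370/3 ≈ 456.67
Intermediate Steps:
S = -15/2 (S = -3*3*5/6 = -3*5/2 = -⅙*45 = -15/2 ≈ -7.5000)
j(f, l) = -25 (j(f, l) = -15/2*4 + 5 = -30 + 5 = -25)
x(Q, n) = 4/33 (x(Q, n) = -4/(-25 - 8) = -4/(-33) = -4*(-1/33) = 4/33)
x(5, -9)*D(22) + 454 = (4/33)*22 + 454 = 8/3 + 454 = 1370/3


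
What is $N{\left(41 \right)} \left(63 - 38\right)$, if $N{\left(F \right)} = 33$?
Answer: $825$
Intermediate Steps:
$N{\left(41 \right)} \left(63 - 38\right) = 33 \left(63 - 38\right) = 33 \cdot 25 = 825$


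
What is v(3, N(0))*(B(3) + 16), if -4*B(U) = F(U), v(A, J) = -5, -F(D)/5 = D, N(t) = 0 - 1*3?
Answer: -395/4 ≈ -98.750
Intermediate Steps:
N(t) = -3 (N(t) = 0 - 3 = -3)
F(D) = -5*D
B(U) = 5*U/4 (B(U) = -(-5)*U/4 = 5*U/4)
v(3, N(0))*(B(3) + 16) = -5*((5/4)*3 + 16) = -5*(15/4 + 16) = -5*79/4 = -395/4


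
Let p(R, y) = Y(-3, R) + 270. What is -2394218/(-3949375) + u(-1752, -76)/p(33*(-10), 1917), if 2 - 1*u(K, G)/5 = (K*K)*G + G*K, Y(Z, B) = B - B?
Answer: 460396784683261/106633125 ≈ 4.3176e+6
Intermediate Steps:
Y(Z, B) = 0
p(R, y) = 270 (p(R, y) = 0 + 270 = 270)
u(K, G) = 10 - 5*G*K - 5*G*K**2 (u(K, G) = 10 - 5*((K*K)*G + G*K) = 10 - 5*(K**2*G + G*K) = 10 - 5*(G*K**2 + G*K) = 10 - 5*(G*K + G*K**2) = 10 + (-5*G*K - 5*G*K**2) = 10 - 5*G*K - 5*G*K**2)
-2394218/(-3949375) + u(-1752, -76)/p(33*(-10), 1917) = -2394218/(-3949375) + (10 - 5*(-76)*(-1752) - 5*(-76)*(-1752)**2)/270 = -2394218*(-1/3949375) + (10 - 665760 - 5*(-76)*3069504)*(1/270) = 2394218/3949375 + (10 - 665760 + 1166411520)*(1/270) = 2394218/3949375 + 1165745770*(1/270) = 2394218/3949375 + 116574577/27 = 460396784683261/106633125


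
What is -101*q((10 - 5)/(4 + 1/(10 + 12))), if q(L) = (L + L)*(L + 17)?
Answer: -36063060/7921 ≈ -4552.8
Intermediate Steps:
q(L) = 2*L*(17 + L) (q(L) = (2*L)*(17 + L) = 2*L*(17 + L))
-101*q((10 - 5)/(4 + 1/(10 + 12))) = -202*(10 - 5)/(4 + 1/(10 + 12))*(17 + (10 - 5)/(4 + 1/(10 + 12))) = -202*5/(4 + 1/22)*(17 + 5/(4 + 1/22)) = -202*5/(89/22)*(17 + 5/(89/22)) = -202*5*(22/89)*(17 + 5*(22/89)) = -202*110*(17 + 110/89)/89 = -202*110*1623/(89*89) = -101*357060/7921 = -36063060/7921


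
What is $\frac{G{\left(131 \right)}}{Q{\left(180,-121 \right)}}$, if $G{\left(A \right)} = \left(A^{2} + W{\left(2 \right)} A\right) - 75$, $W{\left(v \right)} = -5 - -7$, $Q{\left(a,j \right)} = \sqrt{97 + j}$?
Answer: $- \frac{4337 i \sqrt{6}}{3} \approx - 3541.1 i$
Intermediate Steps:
$W{\left(v \right)} = 2$ ($W{\left(v \right)} = -5 + 7 = 2$)
$G{\left(A \right)} = -75 + A^{2} + 2 A$ ($G{\left(A \right)} = \left(A^{2} + 2 A\right) - 75 = -75 + A^{2} + 2 A$)
$\frac{G{\left(131 \right)}}{Q{\left(180,-121 \right)}} = \frac{-75 + 131^{2} + 2 \cdot 131}{\sqrt{97 - 121}} = \frac{-75 + 17161 + 262}{\sqrt{-24}} = \frac{17348}{2 i \sqrt{6}} = 17348 \left(- \frac{i \sqrt{6}}{12}\right) = - \frac{4337 i \sqrt{6}}{3}$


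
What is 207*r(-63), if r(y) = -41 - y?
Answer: 4554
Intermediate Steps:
207*r(-63) = 207*(-41 - 1*(-63)) = 207*(-41 + 63) = 207*22 = 4554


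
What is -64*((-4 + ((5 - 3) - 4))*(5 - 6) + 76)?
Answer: -5248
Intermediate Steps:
-64*((-4 + ((5 - 3) - 4))*(5 - 6) + 76) = -64*((-4 + (2 - 4))*(-1) + 76) = -64*((-4 - 2)*(-1) + 76) = -64*(-6*(-1) + 76) = -64*(6 + 76) = -64*82 = -5248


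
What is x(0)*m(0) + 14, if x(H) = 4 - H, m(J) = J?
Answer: 14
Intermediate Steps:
x(0)*m(0) + 14 = (4 - 1*0)*0 + 14 = (4 + 0)*0 + 14 = 4*0 + 14 = 0 + 14 = 14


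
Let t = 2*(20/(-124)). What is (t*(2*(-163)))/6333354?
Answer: 1630/98166987 ≈ 1.6604e-5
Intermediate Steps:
t = -10/31 (t = 2*(20*(-1/124)) = 2*(-5/31) = -10/31 ≈ -0.32258)
(t*(2*(-163)))/6333354 = -20*(-163)/31/6333354 = -10/31*(-326)*(1/6333354) = (3260/31)*(1/6333354) = 1630/98166987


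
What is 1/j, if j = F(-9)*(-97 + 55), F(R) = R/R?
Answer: -1/42 ≈ -0.023810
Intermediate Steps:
F(R) = 1
j = -42 (j = 1*(-97 + 55) = 1*(-42) = -42)
1/j = 1/(-42) = -1/42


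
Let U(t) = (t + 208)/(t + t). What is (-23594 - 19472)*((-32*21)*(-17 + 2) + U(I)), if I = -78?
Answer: -1302208175/3 ≈ -4.3407e+8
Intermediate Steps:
U(t) = (208 + t)/(2*t) (U(t) = (208 + t)/((2*t)) = (208 + t)*(1/(2*t)) = (208 + t)/(2*t))
(-23594 - 19472)*((-32*21)*(-17 + 2) + U(I)) = (-23594 - 19472)*((-32*21)*(-17 + 2) + (1/2)*(208 - 78)/(-78)) = -43066*(-672*(-15) + (1/2)*(-1/78)*130) = -43066*(10080 - 5/6) = -43066*60475/6 = -1302208175/3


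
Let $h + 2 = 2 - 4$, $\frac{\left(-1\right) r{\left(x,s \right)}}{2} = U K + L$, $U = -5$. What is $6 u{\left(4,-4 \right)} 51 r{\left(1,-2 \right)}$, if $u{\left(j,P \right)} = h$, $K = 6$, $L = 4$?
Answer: $-63648$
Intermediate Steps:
$r{\left(x,s \right)} = 52$ ($r{\left(x,s \right)} = - 2 \left(\left(-5\right) 6 + 4\right) = - 2 \left(-30 + 4\right) = \left(-2\right) \left(-26\right) = 52$)
$h = -4$ ($h = -2 + \left(2 - 4\right) = -2 - 2 = -4$)
$u{\left(j,P \right)} = -4$
$6 u{\left(4,-4 \right)} 51 r{\left(1,-2 \right)} = 6 \left(-4\right) 51 \cdot 52 = \left(-24\right) 51 \cdot 52 = \left(-1224\right) 52 = -63648$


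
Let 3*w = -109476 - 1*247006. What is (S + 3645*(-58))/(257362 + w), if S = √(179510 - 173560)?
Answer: -317115/207802 + 15*√238/415604 ≈ -1.5255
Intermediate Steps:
S = 5*√238 (S = √5950 = 5*√238 ≈ 77.136)
w = -356482/3 (w = (-109476 - 1*247006)/3 = (-109476 - 247006)/3 = (⅓)*(-356482) = -356482/3 ≈ -1.1883e+5)
(S + 3645*(-58))/(257362 + w) = (5*√238 + 3645*(-58))/(257362 - 356482/3) = (5*√238 - 211410)/(415604/3) = (-211410 + 5*√238)*(3/415604) = -317115/207802 + 15*√238/415604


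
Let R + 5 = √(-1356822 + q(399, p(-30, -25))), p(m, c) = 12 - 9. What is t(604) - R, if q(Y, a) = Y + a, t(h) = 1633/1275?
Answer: 8008/1275 - 2*I*√339105 ≈ 6.2808 - 1164.7*I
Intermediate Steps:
p(m, c) = 3
t(h) = 1633/1275 (t(h) = 1633*(1/1275) = 1633/1275)
R = -5 + 2*I*√339105 (R = -5 + √(-1356822 + (399 + 3)) = -5 + √(-1356822 + 402) = -5 + √(-1356420) = -5 + 2*I*√339105 ≈ -5.0 + 1164.7*I)
t(604) - R = 1633/1275 - (-5 + 2*I*√339105) = 1633/1275 + (5 - 2*I*√339105) = 8008/1275 - 2*I*√339105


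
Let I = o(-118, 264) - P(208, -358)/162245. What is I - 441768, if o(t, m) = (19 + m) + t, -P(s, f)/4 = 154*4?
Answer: -71647876271/162245 ≈ -4.4160e+5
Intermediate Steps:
P(s, f) = -2464 (P(s, f) = -616*4 = -4*616 = -2464)
o(t, m) = 19 + m + t
I = 26772889/162245 (I = (19 + 264 - 118) - (-2464)/162245 = 165 - (-2464)/162245 = 165 - 1*(-2464/162245) = 165 + 2464/162245 = 26772889/162245 ≈ 165.02)
I - 441768 = 26772889/162245 - 441768 = -71647876271/162245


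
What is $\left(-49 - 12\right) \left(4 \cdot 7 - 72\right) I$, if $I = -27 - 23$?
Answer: $-134200$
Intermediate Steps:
$I = -50$
$\left(-49 - 12\right) \left(4 \cdot 7 - 72\right) I = \left(-49 - 12\right) \left(4 \cdot 7 - 72\right) \left(-50\right) = - 61 \left(28 - 72\right) \left(-50\right) = \left(-61\right) \left(-44\right) \left(-50\right) = 2684 \left(-50\right) = -134200$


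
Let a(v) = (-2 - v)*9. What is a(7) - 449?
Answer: -530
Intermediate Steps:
a(v) = -18 - 9*v
a(7) - 449 = (-18 - 9*7) - 449 = (-18 - 63) - 449 = -81 - 449 = -530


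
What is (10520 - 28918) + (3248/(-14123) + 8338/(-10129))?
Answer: -90759272608/4932823 ≈ -18399.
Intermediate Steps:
(10520 - 28918) + (3248/(-14123) + 8338/(-10129)) = -18398 + (3248*(-1/14123) + 8338*(-1/10129)) = -18398 + (-112/487 - 8338/10129) = -18398 - 5195054/4932823 = -90759272608/4932823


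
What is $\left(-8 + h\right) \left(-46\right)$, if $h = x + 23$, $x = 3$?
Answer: $-828$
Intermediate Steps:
$h = 26$ ($h = 3 + 23 = 26$)
$\left(-8 + h\right) \left(-46\right) = \left(-8 + 26\right) \left(-46\right) = 18 \left(-46\right) = -828$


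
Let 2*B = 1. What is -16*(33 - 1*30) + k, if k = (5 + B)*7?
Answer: -19/2 ≈ -9.5000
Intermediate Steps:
B = ½ (B = (½)*1 = ½ ≈ 0.50000)
k = 77/2 (k = (5 + ½)*7 = (11/2)*7 = 77/2 ≈ 38.500)
-16*(33 - 1*30) + k = -16*(33 - 1*30) + 77/2 = -16*(33 - 30) + 77/2 = -16*3 + 77/2 = -48 + 77/2 = -19/2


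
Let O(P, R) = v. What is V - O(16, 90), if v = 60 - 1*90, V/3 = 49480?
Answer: 148470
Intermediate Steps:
V = 148440 (V = 3*49480 = 148440)
v = -30 (v = 60 - 90 = -30)
O(P, R) = -30
V - O(16, 90) = 148440 - 1*(-30) = 148440 + 30 = 148470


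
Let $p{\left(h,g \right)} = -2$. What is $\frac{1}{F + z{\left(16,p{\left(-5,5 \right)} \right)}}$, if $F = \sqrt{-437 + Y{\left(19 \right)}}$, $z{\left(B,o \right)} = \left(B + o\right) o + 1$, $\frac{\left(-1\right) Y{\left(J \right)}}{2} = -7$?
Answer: $- \frac{3}{128} - \frac{i \sqrt{47}}{384} \approx -0.023438 - 0.017853 i$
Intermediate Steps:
$Y{\left(J \right)} = 14$ ($Y{\left(J \right)} = \left(-2\right) \left(-7\right) = 14$)
$z{\left(B,o \right)} = 1 + o \left(B + o\right)$ ($z{\left(B,o \right)} = o \left(B + o\right) + 1 = 1 + o \left(B + o\right)$)
$F = 3 i \sqrt{47}$ ($F = \sqrt{-437 + 14} = \sqrt{-423} = 3 i \sqrt{47} \approx 20.567 i$)
$\frac{1}{F + z{\left(16,p{\left(-5,5 \right)} \right)}} = \frac{1}{3 i \sqrt{47} + \left(1 + \left(-2\right)^{2} + 16 \left(-2\right)\right)} = \frac{1}{3 i \sqrt{47} + \left(1 + 4 - 32\right)} = \frac{1}{3 i \sqrt{47} - 27} = \frac{1}{-27 + 3 i \sqrt{47}}$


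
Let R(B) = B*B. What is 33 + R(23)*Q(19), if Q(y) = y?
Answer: 10084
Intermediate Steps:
R(B) = B²
33 + R(23)*Q(19) = 33 + 23²*19 = 33 + 529*19 = 33 + 10051 = 10084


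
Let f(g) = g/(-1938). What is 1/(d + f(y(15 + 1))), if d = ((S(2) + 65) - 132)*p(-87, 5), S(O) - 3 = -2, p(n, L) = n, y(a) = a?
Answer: 969/5563990 ≈ 0.00017416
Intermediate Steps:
S(O) = 1 (S(O) = 3 - 2 = 1)
f(g) = -g/1938 (f(g) = g*(-1/1938) = -g/1938)
d = 5742 (d = ((1 + 65) - 132)*(-87) = (66 - 132)*(-87) = -66*(-87) = 5742)
1/(d + f(y(15 + 1))) = 1/(5742 - (15 + 1)/1938) = 1/(5742 - 1/1938*16) = 1/(5742 - 8/969) = 1/(5563990/969) = 969/5563990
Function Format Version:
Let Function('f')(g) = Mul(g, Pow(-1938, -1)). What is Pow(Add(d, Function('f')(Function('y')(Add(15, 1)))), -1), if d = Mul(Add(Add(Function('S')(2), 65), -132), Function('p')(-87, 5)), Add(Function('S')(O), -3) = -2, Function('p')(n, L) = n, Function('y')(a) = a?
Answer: Rational(969, 5563990) ≈ 0.00017416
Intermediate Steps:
Function('S')(O) = 1 (Function('S')(O) = Add(3, -2) = 1)
Function('f')(g) = Mul(Rational(-1, 1938), g) (Function('f')(g) = Mul(g, Rational(-1, 1938)) = Mul(Rational(-1, 1938), g))
d = 5742 (d = Mul(Add(Add(1, 65), -132), -87) = Mul(Add(66, -132), -87) = Mul(-66, -87) = 5742)
Pow(Add(d, Function('f')(Function('y')(Add(15, 1)))), -1) = Pow(Add(5742, Mul(Rational(-1, 1938), Add(15, 1))), -1) = Pow(Add(5742, Mul(Rational(-1, 1938), 16)), -1) = Pow(Add(5742, Rational(-8, 969)), -1) = Pow(Rational(5563990, 969), -1) = Rational(969, 5563990)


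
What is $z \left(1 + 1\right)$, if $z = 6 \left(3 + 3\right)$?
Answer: $72$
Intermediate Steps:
$z = 36$ ($z = 6 \cdot 6 = 36$)
$z \left(1 + 1\right) = 36 \left(1 + 1\right) = 36 \cdot 2 = 72$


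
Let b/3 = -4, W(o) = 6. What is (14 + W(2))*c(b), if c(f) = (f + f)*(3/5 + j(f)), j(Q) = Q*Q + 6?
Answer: -72288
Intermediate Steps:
j(Q) = 6 + Q² (j(Q) = Q² + 6 = 6 + Q²)
b = -12 (b = 3*(-4) = -12)
c(f) = 2*f*(33/5 + f²) (c(f) = (f + f)*(3/5 + (6 + f²)) = (2*f)*(3*(⅕) + (6 + f²)) = (2*f)*(⅗ + (6 + f²)) = (2*f)*(33/5 + f²) = 2*f*(33/5 + f²))
(14 + W(2))*c(b) = (14 + 6)*(2*(-12)*(33/5 + (-12)²)) = 20*(2*(-12)*(33/5 + 144)) = 20*(2*(-12)*(753/5)) = 20*(-18072/5) = -72288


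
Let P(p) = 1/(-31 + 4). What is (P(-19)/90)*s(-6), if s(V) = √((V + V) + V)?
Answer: -I*√2/810 ≈ -0.0017459*I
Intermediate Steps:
P(p) = -1/27 (P(p) = 1/(-27) = -1/27)
s(V) = √3*√V (s(V) = √(2*V + V) = √(3*V) = √3*√V)
(P(-19)/90)*s(-6) = (-1/27/90)*(√3*√(-6)) = (-1/27*1/90)*(√3*(I*√6)) = -I*√2/810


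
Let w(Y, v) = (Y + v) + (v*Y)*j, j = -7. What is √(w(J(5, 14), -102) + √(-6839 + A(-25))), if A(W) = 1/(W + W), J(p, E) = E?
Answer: √(990800 + 10*I*√683902)/10 ≈ 99.54 + 0.4154*I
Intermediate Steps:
A(W) = 1/(2*W)
w(Y, v) = Y + v - 7*Y*v (w(Y, v) = (Y + v) + (v*Y)*(-7) = (Y + v) + (Y*v)*(-7) = (Y + v) - 7*Y*v = Y + v - 7*Y*v)
√(w(J(5, 14), -102) + √(-6839 + A(-25))) = √((14 - 102 - 7*14*(-102)) + √(-6839 + (½)/(-25))) = √((14 - 102 + 9996) + √(-6839 + (½)*(-1/25))) = √(9908 + √(-6839 - 1/50)) = √(9908 + √(-341951/50)) = √(9908 + I*√683902/10)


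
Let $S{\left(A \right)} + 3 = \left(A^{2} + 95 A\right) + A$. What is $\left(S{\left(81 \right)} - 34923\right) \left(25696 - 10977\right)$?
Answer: $-303049491$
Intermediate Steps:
$S{\left(A \right)} = -3 + A^{2} + 96 A$ ($S{\left(A \right)} = -3 + \left(\left(A^{2} + 95 A\right) + A\right) = -3 + \left(A^{2} + 96 A\right) = -3 + A^{2} + 96 A$)
$\left(S{\left(81 \right)} - 34923\right) \left(25696 - 10977\right) = \left(\left(-3 + 81^{2} + 96 \cdot 81\right) - 34923\right) \left(25696 - 10977\right) = \left(\left(-3 + 6561 + 7776\right) - 34923\right) 14719 = \left(14334 - 34923\right) 14719 = \left(-20589\right) 14719 = -303049491$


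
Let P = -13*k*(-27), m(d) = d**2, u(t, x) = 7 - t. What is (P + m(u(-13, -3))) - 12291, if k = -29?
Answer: -22070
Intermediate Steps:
P = -10179 (P = -13*(-29)*(-27) = 377*(-27) = -10179)
(P + m(u(-13, -3))) - 12291 = (-10179 + (7 - 1*(-13))**2) - 12291 = (-10179 + (7 + 13)**2) - 12291 = (-10179 + 20**2) - 12291 = (-10179 + 400) - 12291 = -9779 - 12291 = -22070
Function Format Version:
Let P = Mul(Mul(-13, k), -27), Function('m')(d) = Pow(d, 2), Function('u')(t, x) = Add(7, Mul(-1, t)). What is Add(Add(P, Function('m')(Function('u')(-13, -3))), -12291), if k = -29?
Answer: -22070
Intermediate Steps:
P = -10179 (P = Mul(Mul(-13, -29), -27) = Mul(377, -27) = -10179)
Add(Add(P, Function('m')(Function('u')(-13, -3))), -12291) = Add(Add(-10179, Pow(Add(7, Mul(-1, -13)), 2)), -12291) = Add(Add(-10179, Pow(Add(7, 13), 2)), -12291) = Add(Add(-10179, Pow(20, 2)), -12291) = Add(Add(-10179, 400), -12291) = Add(-9779, -12291) = -22070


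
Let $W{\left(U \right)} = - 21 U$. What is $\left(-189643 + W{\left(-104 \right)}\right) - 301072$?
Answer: $-488531$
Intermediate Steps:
$\left(-189643 + W{\left(-104 \right)}\right) - 301072 = \left(-189643 - -2184\right) - 301072 = \left(-189643 + 2184\right) - 301072 = -187459 - 301072 = -488531$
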